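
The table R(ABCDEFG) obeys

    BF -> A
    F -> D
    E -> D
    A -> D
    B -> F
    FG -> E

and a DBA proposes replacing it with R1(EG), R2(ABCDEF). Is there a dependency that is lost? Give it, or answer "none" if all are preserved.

Check FG → E: no single fragment contains all of {EFG}, and the restricted closure of {FG} across the fragments never reaches {E}.
BF → A is preserved.
F → D is preserved.
E → D is preserved.
A → D is preserved.
B → F is preserved.

FG -> E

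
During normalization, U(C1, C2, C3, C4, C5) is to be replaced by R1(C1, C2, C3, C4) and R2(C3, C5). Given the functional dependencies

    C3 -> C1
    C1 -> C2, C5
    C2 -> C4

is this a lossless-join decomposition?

Common attributes: R1 ∩ R2 = {C3}.
Closure of {C3}: C3 → C1 applies, adding C1; C1 → C2, C5 applies, adding C2, C5; C2 → C4 applies, adding C4. So (C3)⁺ = {C1, C2, C3, C4, C5}.
This closure contains every attribute of R1, so R1 ∩ R2 → R1. The join is lossless.

Yes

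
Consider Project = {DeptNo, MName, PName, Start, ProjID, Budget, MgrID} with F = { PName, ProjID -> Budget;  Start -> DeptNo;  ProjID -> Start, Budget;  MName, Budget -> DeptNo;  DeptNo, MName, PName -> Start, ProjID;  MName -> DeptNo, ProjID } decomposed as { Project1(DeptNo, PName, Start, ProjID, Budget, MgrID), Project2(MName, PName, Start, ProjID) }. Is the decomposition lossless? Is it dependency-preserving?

Lossless test: (PName, Start, ProjID)⁺ = {DeptNo, PName, Start, ProjID, Budget}, which is a superkey of neither fragment — lossy.
Dependency preservation: MName, Budget → DeptNo; DeptNo, MName, PName → Start, ProjID; MName → DeptNo, ProjID are not contained in any single fragment, but the restricted closure of each left-hand side across the fragments still reaches the right-hand side; the remaining FDs each lie inside some fragment. All dependencies are preserved.

lossy but dependency-preserving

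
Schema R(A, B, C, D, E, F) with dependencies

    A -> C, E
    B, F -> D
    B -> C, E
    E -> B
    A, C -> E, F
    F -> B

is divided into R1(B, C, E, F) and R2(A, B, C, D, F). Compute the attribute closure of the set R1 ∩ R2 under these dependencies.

R1 ∩ R2 = {B, C, F}.
B, F → D applies, adding D
B → C, E applies, adding E
Closure: {B, C, D, E, F}.

B, C, D, E, F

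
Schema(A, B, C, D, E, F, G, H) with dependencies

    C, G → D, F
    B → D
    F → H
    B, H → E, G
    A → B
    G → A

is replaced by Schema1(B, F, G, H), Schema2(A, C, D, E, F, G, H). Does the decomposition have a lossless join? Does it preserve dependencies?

lossless but not dependency-preserving

Lossless test: (F, G, H)⁺ = {A, B, D, E, F, G, H}, which contains all of one fragment — lossless.
Dependency preservation: the restricted closure of {B} across the fragments never reaches {D}, so B → D cannot be enforced without a join — not preserved.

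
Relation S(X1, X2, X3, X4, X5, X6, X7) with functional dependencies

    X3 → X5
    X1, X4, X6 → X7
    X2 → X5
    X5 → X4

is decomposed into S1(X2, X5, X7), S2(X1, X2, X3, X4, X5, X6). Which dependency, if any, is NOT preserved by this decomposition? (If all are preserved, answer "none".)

X1, X4, X6 → X7

Check X1, X4, X6 → X7: no single fragment contains all of {X1, X4, X6, X7}, and the restricted closure of {X1, X4, X6} across the fragments never reaches {X7}.
X3 → X5 is preserved.
X2 → X5 is preserved.
X5 → X4 is preserved.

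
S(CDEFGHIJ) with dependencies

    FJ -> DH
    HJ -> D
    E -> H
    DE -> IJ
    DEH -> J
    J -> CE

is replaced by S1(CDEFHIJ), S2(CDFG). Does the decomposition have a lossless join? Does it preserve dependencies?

lossy but dependency-preserving

Lossless test: (CDF)⁺ = {CDF}, which is a superkey of neither fragment — lossy.
Dependency preservation: every FD's attributes lie within a single fragment, so each can be enforced locally — preserved.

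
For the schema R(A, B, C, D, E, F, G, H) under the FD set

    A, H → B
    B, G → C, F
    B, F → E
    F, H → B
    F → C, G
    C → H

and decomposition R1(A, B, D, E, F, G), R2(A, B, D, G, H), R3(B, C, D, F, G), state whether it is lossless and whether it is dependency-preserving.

Lossless test (chase): Rows 1 and 2 agree on B, G; apply B, G→C, F and equate their C, F entries. Rows 1 and 3 agree on B, G; apply B, G→C, F and equate their C, F entries. Rows 1 and 2 agree on B, F; apply B, F→E and equate their E entries. Rows 1 and 3 agree on B, F; apply B, F→E and equate their E entries. Rows 1 and 2 agree on C; apply C→H and equate their H entries. Rows 1 and 3 agree on C; apply C→H and equate their H entries. Row 1 is now all distinguished symbols — the join is lossless.
Dependency preservation: the restricted closure of {C} across the fragments never reaches {H}, so C → H cannot be enforced without a join — not preserved.

lossless but not dependency-preserving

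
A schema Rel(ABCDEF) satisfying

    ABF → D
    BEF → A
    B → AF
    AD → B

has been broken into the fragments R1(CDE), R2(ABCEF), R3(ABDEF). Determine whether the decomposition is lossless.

Yes

Chase test. Columns are ABCDEF; row i has aⱼ where attribute j ∈ Ri, else bᵢⱼ.
Initial tableau (one row per fragment):
  row 1: b11 b12 a3 a4 a5 b16
  row 2: a1 a2 a3 b24 a5 a6
  row 3: a1 a2 b33 a4 a5 a6
Rows 2 and 3 agree on ABF; apply ABF→D and equate their D entries.
Row 2 is now all distinguished symbols — the join is lossless.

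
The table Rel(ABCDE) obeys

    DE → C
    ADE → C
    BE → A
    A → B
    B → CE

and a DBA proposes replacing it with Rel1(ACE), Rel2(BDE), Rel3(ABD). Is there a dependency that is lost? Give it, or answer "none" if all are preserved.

DE → C

Check DE → C: no single fragment contains all of {CDE}, and the restricted closure of {DE} across the fragments never reaches {C}.
ADE → C is preserved.
BE → A is preserved.
A → B is preserved.
B → CE is preserved.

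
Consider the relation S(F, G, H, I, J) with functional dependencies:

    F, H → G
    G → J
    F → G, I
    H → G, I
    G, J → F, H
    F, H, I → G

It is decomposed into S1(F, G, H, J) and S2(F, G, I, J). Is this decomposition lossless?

Yes

Common attributes: S1 ∩ S2 = {F, G, J}.
Closure of {F, G, J}: F → G, I applies, adding I; G, J → F, H applies, adding H. So (F, G, J)⁺ = {F, G, H, I, J}.
This closure contains every attribute of S1, so S1 ∩ S2 → S1. The join is lossless.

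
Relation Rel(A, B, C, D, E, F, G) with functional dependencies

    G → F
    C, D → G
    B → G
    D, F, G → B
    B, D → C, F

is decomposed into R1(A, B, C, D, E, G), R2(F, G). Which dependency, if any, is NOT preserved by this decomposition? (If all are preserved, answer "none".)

none

G → F lies within R2.
C, D → G lies within R1.
B → G lies within R1.
D, F, G → B: restricted closure across fragments reaches B.
B, D → C, F: restricted closure across fragments reaches C, F.
Every dependency is enforceable on the fragments, so the decomposition is dependency-preserving.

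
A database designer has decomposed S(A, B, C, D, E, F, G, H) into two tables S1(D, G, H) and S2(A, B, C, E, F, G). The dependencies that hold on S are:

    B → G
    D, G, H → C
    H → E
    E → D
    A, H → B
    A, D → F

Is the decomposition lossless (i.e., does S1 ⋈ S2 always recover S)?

No

Common attributes: S1 ∩ S2 = {G}.
No dependency enlarges {G}, so (G)⁺ = {G}.
The closure contains neither all of S1 = {D, G, H} nor all of S2 = {A, B, C, E, F, G}, so the common attributes are not a superkey of either fragment. The join is lossy.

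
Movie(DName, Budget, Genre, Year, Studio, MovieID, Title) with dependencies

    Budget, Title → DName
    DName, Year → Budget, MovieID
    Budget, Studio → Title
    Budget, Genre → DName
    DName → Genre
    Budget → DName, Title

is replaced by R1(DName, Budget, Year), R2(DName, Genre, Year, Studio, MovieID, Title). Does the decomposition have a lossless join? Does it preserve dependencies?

lossless but not dependency-preserving

Lossless test: (DName, Year)⁺ = {DName, Budget, Genre, Year, MovieID, Title}, which contains all of one fragment — lossless.
Dependency preservation: the restricted closure of {Budget, Studio} across the fragments never reaches {Title}, so Budget, Studio → Title cannot be enforced without a join — not preserved.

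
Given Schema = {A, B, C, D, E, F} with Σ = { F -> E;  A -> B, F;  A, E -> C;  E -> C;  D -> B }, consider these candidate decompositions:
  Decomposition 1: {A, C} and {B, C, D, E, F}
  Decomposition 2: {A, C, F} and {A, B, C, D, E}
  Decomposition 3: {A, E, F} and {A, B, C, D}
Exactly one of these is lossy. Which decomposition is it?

Decomposition 1: common = {C}, closure = {C} → lossy.
Decomposition 2: common = {A, C}, closure = {A, B, C, E, F} → lossless.
Decomposition 3: common = {A}, closure = {A, B, C, E, F} → lossless.

Decomposition 1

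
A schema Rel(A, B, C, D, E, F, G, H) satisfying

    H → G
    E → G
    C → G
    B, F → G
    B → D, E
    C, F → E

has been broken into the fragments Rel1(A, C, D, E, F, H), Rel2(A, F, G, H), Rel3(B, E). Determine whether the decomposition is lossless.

No

Chase test. Columns are A, B, C, D, E, F, G, H; row i has aⱼ where attribute j ∈ Reli, else bᵢⱼ.
Initial tableau (one row per fragment):
  row 1: a1 b12 a3 a4 a5 a6 b17 a8
  row 2: a1 b22 b23 b24 b25 a6 a7 a8
  row 3: b31 a2 b33 b34 a5 b36 b37 b38
Rows 1 and 2 agree on H; apply H→G and equate their G entries.
Rows 1 and 3 agree on E; apply E→G and equate their G entries.
No row becomes fully distinguished — the join is lossy.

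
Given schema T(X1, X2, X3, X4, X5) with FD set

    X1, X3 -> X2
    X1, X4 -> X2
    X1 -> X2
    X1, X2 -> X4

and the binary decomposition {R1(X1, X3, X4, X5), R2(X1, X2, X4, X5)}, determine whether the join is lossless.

Yes

Common attributes: R1 ∩ R2 = {X1, X4, X5}.
Closure of {X1, X4, X5}: X1, X4 → X2 applies, adding X2. So (X1, X4, X5)⁺ = {X1, X2, X4, X5}.
This closure contains every attribute of R2, so R1 ∩ R2 → R2. The join is lossless.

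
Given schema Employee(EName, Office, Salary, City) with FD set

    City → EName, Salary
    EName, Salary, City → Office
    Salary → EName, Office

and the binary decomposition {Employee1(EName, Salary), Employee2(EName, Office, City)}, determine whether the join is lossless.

Common attributes: Employee1 ∩ Employee2 = {EName}.
No dependency enlarges {EName}, so (EName)⁺ = {EName}.
The closure contains neither all of Employee1 = {EName, Salary} nor all of Employee2 = {EName, Office, City}, so the common attributes are not a superkey of either fragment. The join is lossy.

No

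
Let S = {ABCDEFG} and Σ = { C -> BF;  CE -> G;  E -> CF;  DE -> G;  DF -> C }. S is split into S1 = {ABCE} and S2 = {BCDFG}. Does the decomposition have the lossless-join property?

No

Common attributes: S1 ∩ S2 = {BC}.
Closure of {BC}: C → BF applies, adding F. So (BC)⁺ = {BCF}.
The closure contains neither all of S1 = {ABCE} nor all of S2 = {BCDFG}, so the common attributes are not a superkey of either fragment. The join is lossy.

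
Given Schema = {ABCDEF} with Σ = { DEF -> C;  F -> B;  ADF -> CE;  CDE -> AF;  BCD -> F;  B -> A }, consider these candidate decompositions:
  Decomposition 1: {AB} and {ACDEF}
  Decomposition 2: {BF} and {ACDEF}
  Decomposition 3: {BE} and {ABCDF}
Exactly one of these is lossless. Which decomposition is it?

Decomposition 2

Decomposition 1: common = {A}, closure = {A} → lossy.
Decomposition 2: common = {F}, closure = {ABF} → lossless.
Decomposition 3: common = {B}, closure = {AB} → lossy.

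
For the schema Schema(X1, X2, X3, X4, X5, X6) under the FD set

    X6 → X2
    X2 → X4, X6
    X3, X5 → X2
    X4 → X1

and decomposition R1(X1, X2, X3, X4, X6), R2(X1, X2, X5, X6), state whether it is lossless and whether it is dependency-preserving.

Lossless test: (X1, X2, X6)⁺ = {X1, X2, X4, X6}, which is a superkey of neither fragment — lossy.
Dependency preservation: the restricted closure of {X3, X5} across the fragments never reaches {X2}, so X3, X5 → X2 cannot be enforced without a join — not preserved.

lossy and not dependency-preserving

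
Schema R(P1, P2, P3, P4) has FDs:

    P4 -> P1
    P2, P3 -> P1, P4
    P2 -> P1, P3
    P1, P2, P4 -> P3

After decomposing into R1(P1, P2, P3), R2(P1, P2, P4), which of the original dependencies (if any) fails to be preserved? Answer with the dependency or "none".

none

P4 → P1 lies within R2.
P2, P3 → P1, P4: restricted closure across fragments reaches P1, P4.
P2 → P1, P3 lies within R1.
P1, P2, P4 → P3: restricted closure across fragments reaches P3.
Every dependency is enforceable on the fragments, so the decomposition is dependency-preserving.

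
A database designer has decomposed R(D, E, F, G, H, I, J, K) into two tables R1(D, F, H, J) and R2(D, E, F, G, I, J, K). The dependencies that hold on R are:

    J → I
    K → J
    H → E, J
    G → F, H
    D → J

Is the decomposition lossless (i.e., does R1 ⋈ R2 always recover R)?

No

Common attributes: R1 ∩ R2 = {D, F, J}.
Closure of {D, F, J}: J → I applies, adding I. So (D, F, J)⁺ = {D, F, I, J}.
The closure contains neither all of R1 = {D, F, H, J} nor all of R2 = {D, E, F, G, I, J, K}, so the common attributes are not a superkey of either fragment. The join is lossy.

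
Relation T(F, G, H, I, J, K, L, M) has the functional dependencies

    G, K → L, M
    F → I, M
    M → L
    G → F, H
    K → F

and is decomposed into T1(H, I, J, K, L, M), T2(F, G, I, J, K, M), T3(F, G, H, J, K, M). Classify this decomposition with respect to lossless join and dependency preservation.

lossless and dependency-preserving

Lossless test (chase): Rows 2 and 3 agree on G, K; apply G, K→L, M and equate their L, M entries. Rows 2 and 3 agree on F; apply F→I, M and equate their I, M entries. Rows 1 and 2 agree on M; apply M→L and equate their L entries. Rows 2 and 3 agree on G; apply G→F, H and equate their F, H entries. Rows 1 and 2 agree on K; apply K→F and equate their F entries. Row 2 is now all distinguished symbols — the join is lossless.
Dependency preservation: G, K → L, M is not contained in any single fragment, but the restricted closure of its left-hand side across the fragments still reaches the right-hand side; the remaining FDs each lie inside some fragment. All dependencies are preserved.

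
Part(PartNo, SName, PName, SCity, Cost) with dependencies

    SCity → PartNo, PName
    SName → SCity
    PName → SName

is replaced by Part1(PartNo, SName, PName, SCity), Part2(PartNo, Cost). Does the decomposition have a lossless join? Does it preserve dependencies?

lossy but dependency-preserving

Lossless test: (PartNo)⁺ = {PartNo}, which is a superkey of neither fragment — lossy.
Dependency preservation: every FD's attributes lie within a single fragment, so each can be enforced locally — preserved.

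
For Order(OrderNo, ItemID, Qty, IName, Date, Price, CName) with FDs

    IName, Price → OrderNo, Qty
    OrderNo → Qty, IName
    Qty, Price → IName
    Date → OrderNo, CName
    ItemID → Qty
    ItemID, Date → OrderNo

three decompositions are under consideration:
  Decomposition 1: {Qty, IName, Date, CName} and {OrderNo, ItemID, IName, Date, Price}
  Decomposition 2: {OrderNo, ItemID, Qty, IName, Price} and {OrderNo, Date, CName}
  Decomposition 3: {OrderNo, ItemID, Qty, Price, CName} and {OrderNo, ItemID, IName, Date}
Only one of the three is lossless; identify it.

Decomposition 1

Decomposition 1: common = {IName, Date}, closure = {OrderNo, Qty, IName, Date, CName} → lossless.
Decomposition 2: common = {OrderNo}, closure = {OrderNo, Qty, IName} → lossy.
Decomposition 3: common = {OrderNo, ItemID}, closure = {OrderNo, ItemID, Qty, IName} → lossy.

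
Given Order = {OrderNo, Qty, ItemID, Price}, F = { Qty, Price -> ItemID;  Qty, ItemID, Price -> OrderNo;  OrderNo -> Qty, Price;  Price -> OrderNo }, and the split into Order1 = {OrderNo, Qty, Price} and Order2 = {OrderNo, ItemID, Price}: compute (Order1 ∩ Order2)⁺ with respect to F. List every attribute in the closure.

Order1 ∩ Order2 = {OrderNo, Price}.
OrderNo → Qty, Price applies, adding Qty
Qty, Price → ItemID applies, adding ItemID
Closure: {OrderNo, Qty, ItemID, Price}.

OrderNo, Qty, ItemID, Price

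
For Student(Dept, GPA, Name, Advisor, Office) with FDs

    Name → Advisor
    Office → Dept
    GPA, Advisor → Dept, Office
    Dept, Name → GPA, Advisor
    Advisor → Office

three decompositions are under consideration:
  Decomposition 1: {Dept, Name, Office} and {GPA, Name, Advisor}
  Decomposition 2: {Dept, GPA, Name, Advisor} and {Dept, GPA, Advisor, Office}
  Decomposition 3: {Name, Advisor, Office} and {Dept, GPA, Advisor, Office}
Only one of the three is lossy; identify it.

Decomposition 1: common = {Name}, closure = {Dept, GPA, Name, Advisor, Office} → lossless.
Decomposition 2: common = {Dept, GPA, Advisor}, closure = {Dept, GPA, Advisor, Office} → lossless.
Decomposition 3: common = {Advisor, Office}, closure = {Dept, Advisor, Office} → lossy.

Decomposition 3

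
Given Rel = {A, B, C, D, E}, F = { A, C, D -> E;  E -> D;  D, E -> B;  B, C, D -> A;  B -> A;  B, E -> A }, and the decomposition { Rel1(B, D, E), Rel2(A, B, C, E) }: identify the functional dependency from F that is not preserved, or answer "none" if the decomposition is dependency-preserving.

Check A, C, D → E: no single fragment contains all of {A, C, D, E}, and the restricted closure of {A, C, D} across the fragments never reaches {E}.
E → D is preserved.
D, E → B is preserved.
B, C, D → A is preserved.
B → A is preserved.
B, E → A is preserved.

A, C, D -> E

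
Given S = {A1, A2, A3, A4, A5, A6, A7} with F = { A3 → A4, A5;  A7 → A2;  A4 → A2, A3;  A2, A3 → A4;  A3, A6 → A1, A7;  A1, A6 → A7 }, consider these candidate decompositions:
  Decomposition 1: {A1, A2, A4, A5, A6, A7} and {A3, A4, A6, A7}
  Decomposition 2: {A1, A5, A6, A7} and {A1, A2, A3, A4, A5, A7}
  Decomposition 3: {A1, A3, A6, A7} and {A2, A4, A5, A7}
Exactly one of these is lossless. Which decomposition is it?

Decomposition 1

Decomposition 1: common = {A4, A6, A7}, closure = {A1, A2, A3, A4, A5, A6, A7} → lossless.
Decomposition 2: common = {A1, A5, A7}, closure = {A1, A2, A5, A7} → lossy.
Decomposition 3: common = {A7}, closure = {A2, A7} → lossy.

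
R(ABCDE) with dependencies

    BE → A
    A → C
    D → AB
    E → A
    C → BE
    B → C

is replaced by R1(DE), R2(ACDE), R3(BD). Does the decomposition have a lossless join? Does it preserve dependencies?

lossless but not dependency-preserving

Lossless test (chase): Rows 1 and 2 agree on D; apply D→AB and equate their AB entries. Rows 1 and 3 agree on D; apply D→AB and equate their AB entries. Rows 1 and 2 agree on B; apply B→C and equate their C entries. Rows 1 and 3 agree on B; apply B→C and equate their C entries. Rows 1 and 3 agree on C; apply C→BE and equate their BE entries. Row 1 is now all distinguished symbols — the join is lossless.
Dependency preservation: the restricted closure of {C} across the fragments never reaches {BE}, so C → BE cannot be enforced without a join — not preserved.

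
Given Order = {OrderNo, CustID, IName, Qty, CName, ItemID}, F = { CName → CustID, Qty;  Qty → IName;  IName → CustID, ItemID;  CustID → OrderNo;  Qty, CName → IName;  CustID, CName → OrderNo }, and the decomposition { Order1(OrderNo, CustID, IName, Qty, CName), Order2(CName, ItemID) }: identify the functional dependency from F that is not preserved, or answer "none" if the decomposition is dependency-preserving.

IName → CustID, ItemID

Check IName → CustID, ItemID: no single fragment contains all of {CustID, IName, ItemID}, and the restricted closure of {IName} across the fragments never reaches {CustID, ItemID}.
CName → CustID, Qty is preserved.
Qty → IName is preserved.
CustID → OrderNo is preserved.
Qty, CName → IName is preserved.
CustID, CName → OrderNo is preserved.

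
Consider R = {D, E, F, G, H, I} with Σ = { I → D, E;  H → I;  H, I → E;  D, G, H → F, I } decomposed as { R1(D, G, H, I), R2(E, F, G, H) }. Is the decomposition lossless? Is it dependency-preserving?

lossless but not dependency-preserving

Lossless test: (G, H)⁺ = {D, E, F, G, H, I}, which contains all of one fragment — lossless.
Dependency preservation: the restricted closure of {I} across the fragments never reaches {D, E}, so I → D, E cannot be enforced without a join — not preserved.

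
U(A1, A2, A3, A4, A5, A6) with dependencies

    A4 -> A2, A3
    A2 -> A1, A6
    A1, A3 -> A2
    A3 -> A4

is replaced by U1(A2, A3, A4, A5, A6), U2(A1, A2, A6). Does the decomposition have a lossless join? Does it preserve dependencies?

Lossless test: (A2, A6)⁺ = {A1, A2, A6}, which contains all of one fragment — lossless.
Dependency preservation: A1, A3 → A2 is not contained in any single fragment, but the restricted closure of its left-hand side across the fragments still reaches the right-hand side; the remaining FDs each lie inside some fragment. All dependencies are preserved.

lossless and dependency-preserving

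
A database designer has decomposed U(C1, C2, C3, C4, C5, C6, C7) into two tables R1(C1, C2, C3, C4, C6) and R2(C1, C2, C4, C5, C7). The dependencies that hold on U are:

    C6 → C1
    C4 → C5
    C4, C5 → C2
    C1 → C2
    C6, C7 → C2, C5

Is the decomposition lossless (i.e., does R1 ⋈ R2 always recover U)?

No

Common attributes: R1 ∩ R2 = {C1, C2, C4}.
Closure of {C1, C2, C4}: C4 → C5 applies, adding C5. So (C1, C2, C4)⁺ = {C1, C2, C4, C5}.
The closure contains neither all of R1 = {C1, C2, C3, C4, C6} nor all of R2 = {C1, C2, C4, C5, C7}, so the common attributes are not a superkey of either fragment. The join is lossy.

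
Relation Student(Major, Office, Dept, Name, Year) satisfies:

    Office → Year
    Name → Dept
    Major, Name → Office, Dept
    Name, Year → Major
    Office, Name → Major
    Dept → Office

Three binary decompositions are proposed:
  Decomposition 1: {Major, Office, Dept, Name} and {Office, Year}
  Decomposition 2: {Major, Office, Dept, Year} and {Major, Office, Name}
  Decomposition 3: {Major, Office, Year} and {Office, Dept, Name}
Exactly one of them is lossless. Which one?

Decomposition 1

Decomposition 1: common = {Office}, closure = {Office, Year} → lossless.
Decomposition 2: common = {Major, Office}, closure = {Major, Office, Year} → lossy.
Decomposition 3: common = {Office}, closure = {Office, Year} → lossy.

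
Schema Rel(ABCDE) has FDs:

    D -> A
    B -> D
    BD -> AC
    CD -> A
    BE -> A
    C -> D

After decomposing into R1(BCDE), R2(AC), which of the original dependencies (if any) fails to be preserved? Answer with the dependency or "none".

Check D → A: no single fragment contains all of {AD}, and the restricted closure of {D} across the fragments never reaches {A}.
B → D is preserved.
BD → AC is preserved.
CD → A is preserved.
BE → A is preserved.
C → D is preserved.

D -> A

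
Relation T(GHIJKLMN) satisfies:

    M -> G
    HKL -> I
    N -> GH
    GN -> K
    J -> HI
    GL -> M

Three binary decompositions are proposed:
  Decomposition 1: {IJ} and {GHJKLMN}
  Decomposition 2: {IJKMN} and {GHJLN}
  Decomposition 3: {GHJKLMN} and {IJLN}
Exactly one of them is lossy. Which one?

Decomposition 2

Decomposition 1: common = {J}, closure = {HIJ} → lossless.
Decomposition 2: common = {JN}, closure = {GHIJKN} → lossy.
Decomposition 3: common = {JLN}, closure = {GHIJKLMN} → lossless.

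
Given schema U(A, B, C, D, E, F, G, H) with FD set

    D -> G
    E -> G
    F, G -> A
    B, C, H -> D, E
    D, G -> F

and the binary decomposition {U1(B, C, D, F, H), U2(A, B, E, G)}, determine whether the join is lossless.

No

Common attributes: U1 ∩ U2 = {B}.
No dependency enlarges {B}, so (B)⁺ = {B}.
The closure contains neither all of U1 = {B, C, D, F, H} nor all of U2 = {A, B, E, G}, so the common attributes are not a superkey of either fragment. The join is lossy.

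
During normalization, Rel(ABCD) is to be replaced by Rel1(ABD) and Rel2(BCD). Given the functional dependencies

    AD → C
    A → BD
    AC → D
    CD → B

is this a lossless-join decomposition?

Common attributes: Rel1 ∩ Rel2 = {BD}.
No dependency enlarges {BD}, so (BD)⁺ = {BD}.
The closure contains neither all of Rel1 = {ABD} nor all of Rel2 = {BCD}, so the common attributes are not a superkey of either fragment. The join is lossy.

No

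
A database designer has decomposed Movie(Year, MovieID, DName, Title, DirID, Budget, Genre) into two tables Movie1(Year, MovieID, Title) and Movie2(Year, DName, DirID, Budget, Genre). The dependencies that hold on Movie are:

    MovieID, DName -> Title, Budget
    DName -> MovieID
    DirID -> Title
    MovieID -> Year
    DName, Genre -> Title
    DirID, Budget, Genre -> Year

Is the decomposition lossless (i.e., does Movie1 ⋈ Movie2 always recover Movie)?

Common attributes: Movie1 ∩ Movie2 = {Year}.
No dependency enlarges {Year}, so (Year)⁺ = {Year}.
The closure contains neither all of Movie1 = {Year, MovieID, Title} nor all of Movie2 = {Year, DName, DirID, Budget, Genre}, so the common attributes are not a superkey of either fragment. The join is lossy.

No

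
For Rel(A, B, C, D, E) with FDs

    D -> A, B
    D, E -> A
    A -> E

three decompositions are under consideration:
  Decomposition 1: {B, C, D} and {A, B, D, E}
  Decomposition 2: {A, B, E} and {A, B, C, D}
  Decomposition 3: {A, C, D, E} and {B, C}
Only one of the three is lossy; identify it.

Decomposition 1: common = {B, D}, closure = {A, B, D, E} → lossless.
Decomposition 2: common = {A, B}, closure = {A, B, E} → lossless.
Decomposition 3: common = {C}, closure = {C} → lossy.

Decomposition 3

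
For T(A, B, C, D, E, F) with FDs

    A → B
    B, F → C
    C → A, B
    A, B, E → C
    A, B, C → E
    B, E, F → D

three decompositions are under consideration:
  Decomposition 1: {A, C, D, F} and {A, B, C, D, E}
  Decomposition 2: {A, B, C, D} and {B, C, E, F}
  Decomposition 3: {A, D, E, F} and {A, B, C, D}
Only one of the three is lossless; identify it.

Decomposition 1: common = {A, C, D}, closure = {A, B, C, D, E} → lossless.
Decomposition 2: common = {B, C}, closure = {A, B, C, E} → lossy.
Decomposition 3: common = {A, D}, closure = {A, B, D} → lossy.

Decomposition 1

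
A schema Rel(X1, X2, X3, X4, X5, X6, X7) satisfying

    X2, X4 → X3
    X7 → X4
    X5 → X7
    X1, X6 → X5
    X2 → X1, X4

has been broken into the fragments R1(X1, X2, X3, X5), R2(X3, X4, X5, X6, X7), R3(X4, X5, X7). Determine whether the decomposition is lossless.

No

Chase test. Columns are X1, X2, X3, X4, X5, X6, X7; row i has aⱼ where attribute j ∈ Ri, else bᵢⱼ.
Initial tableau (one row per fragment):
  row 1: a1 a2 a3 b14 a5 b16 b17
  row 2: b21 b22 a3 a4 a5 a6 a7
  row 3: b31 b32 b33 a4 a5 b36 a7
Rows 1 and 2 agree on X5; apply X5→X7 and equate their X7 entries.
Rows 1 and 2 agree on X7; apply X7→X4 and equate their X4 entries.
No row becomes fully distinguished — the join is lossy.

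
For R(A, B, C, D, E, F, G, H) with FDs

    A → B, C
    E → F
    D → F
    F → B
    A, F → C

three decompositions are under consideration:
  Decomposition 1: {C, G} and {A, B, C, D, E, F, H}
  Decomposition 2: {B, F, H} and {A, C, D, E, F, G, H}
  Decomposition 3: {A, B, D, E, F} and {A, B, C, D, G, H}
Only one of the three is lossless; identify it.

Decomposition 2

Decomposition 1: common = {C}, closure = {C} → lossy.
Decomposition 2: common = {F, H}, closure = {B, F, H} → lossless.
Decomposition 3: common = {A, B, D}, closure = {A, B, C, D, F} → lossy.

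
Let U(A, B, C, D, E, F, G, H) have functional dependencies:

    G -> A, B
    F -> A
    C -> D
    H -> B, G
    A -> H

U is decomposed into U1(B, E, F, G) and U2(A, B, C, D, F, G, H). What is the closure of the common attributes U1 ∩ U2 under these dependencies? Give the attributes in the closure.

A, B, F, G, H

U1 ∩ U2 = {B, F, G}.
G → A, B applies, adding A
A → H applies, adding H
Closure: {A, B, F, G, H}.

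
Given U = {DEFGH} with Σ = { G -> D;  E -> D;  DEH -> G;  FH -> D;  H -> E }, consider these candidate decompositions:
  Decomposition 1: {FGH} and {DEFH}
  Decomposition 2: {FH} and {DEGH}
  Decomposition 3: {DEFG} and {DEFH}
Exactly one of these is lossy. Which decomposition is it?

Decomposition 3

Decomposition 1: common = {FH}, closure = {DEFGH} → lossless.
Decomposition 2: common = {H}, closure = {DEGH} → lossless.
Decomposition 3: common = {DEF}, closure = {DEF} → lossy.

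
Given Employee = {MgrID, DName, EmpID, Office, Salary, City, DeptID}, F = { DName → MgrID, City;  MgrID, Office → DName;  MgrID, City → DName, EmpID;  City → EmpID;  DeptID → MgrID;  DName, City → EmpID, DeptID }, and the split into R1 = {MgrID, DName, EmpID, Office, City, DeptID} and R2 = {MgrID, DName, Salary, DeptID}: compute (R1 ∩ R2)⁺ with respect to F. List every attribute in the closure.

MgrID, DName, EmpID, City, DeptID

R1 ∩ R2 = {MgrID, DName, DeptID}.
DName → MgrID, City applies, adding City
MgrID, City → DName, EmpID applies, adding EmpID
Closure: {MgrID, DName, EmpID, City, DeptID}.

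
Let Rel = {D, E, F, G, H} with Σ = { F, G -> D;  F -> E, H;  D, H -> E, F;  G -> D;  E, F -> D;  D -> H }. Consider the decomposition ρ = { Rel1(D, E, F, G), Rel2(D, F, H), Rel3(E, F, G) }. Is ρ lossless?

Yes

Chase test. Columns are D, E, F, G, H; row i has aⱼ where attribute j ∈ Reli, else bᵢⱼ.
Initial tableau (one row per fragment):
  row 1: a1 a2 a3 a4 b15
  row 2: a1 b22 a3 b24 a5
  row 3: b31 a2 a3 a4 b35
Rows 1 and 3 agree on F, G; apply F, G→D and equate their D entries.
Rows 1 and 2 agree on F; apply F→E, H and equate their E, H entries.
Rows 1 and 3 agree on F; apply F→E, H and equate their E, H entries.
Row 1 is now all distinguished symbols — the join is lossless.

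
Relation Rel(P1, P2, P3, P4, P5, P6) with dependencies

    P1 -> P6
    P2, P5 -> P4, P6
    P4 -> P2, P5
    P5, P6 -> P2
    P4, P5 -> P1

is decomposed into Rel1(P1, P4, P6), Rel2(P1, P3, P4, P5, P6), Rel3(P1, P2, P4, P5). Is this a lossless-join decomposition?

Yes

Chase test. Columns are P1, P2, P3, P4, P5, P6; row i has aⱼ where attribute j ∈ Reli, else bᵢⱼ.
Initial tableau (one row per fragment):
  row 1: a1 b12 b13 a4 b15 a6
  row 2: a1 b22 a3 a4 a5 a6
  row 3: a1 a2 b33 a4 a5 b36
Rows 1 and 3 agree on P1; apply P1→P6 and equate their P6 entries.
Rows 1 and 2 agree on P4; apply P4→P2, P5 and equate their P2, P5 entries.
Rows 1 and 3 agree on P4; apply P4→P2, P5 and equate their P2, P5 entries.
Row 2 is now all distinguished symbols — the join is lossless.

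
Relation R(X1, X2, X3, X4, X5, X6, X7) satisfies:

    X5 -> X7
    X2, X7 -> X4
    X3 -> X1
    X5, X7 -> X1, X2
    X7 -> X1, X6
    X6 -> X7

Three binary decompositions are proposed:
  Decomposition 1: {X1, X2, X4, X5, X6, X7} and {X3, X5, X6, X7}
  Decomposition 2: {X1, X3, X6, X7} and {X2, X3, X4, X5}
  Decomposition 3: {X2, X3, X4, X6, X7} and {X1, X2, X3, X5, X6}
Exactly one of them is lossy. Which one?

Decomposition 1: common = {X5, X6, X7}, closure = {X1, X2, X4, X5, X6, X7} → lossless.
Decomposition 2: common = {X3}, closure = {X1, X3} → lossy.
Decomposition 3: common = {X2, X3, X6}, closure = {X1, X2, X3, X4, X6, X7} → lossless.

Decomposition 2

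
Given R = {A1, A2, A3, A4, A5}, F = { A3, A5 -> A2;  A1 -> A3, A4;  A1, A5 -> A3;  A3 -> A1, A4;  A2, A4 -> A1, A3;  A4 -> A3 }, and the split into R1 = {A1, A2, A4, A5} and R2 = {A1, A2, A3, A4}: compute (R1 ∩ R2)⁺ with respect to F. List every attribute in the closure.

R1 ∩ R2 = {A1, A2, A4}.
A1 → A3, A4 applies, adding A3
Closure: {A1, A2, A3, A4}.

A1, A2, A3, A4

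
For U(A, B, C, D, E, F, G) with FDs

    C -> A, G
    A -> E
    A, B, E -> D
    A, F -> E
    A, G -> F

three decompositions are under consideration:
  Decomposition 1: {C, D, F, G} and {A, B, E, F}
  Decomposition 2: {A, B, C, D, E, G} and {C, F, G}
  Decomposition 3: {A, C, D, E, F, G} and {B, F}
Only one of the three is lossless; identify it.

Decomposition 2

Decomposition 1: common = {F}, closure = {F} → lossy.
Decomposition 2: common = {C, G}, closure = {A, C, E, F, G} → lossless.
Decomposition 3: common = {F}, closure = {F} → lossy.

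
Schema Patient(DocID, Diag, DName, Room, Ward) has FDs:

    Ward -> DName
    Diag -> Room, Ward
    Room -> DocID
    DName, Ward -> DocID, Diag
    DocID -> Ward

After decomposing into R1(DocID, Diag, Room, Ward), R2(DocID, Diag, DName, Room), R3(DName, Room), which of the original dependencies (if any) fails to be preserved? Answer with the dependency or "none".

none

Ward → DName: restricted closure across fragments reaches DName.
Diag → Room, Ward lies within R1.
Room → DocID lies within R1.
DName, Ward → DocID, Diag: restricted closure across fragments reaches DocID, Diag.
DocID → Ward lies within R1.
Every dependency is enforceable on the fragments, so the decomposition is dependency-preserving.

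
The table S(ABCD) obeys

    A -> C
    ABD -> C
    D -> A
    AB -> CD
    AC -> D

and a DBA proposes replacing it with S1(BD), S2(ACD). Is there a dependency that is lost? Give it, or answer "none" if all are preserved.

none

A → C lies within S2.
ABD → C: restricted closure across fragments reaches C.
D → A lies within S2.
AB → CD: restricted closure across fragments reaches CD.
AC → D lies within S2.
Every dependency is enforceable on the fragments, so the decomposition is dependency-preserving.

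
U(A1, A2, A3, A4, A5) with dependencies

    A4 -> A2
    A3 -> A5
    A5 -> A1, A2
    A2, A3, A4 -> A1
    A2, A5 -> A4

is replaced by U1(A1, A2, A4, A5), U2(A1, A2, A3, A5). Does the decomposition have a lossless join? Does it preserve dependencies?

lossless and dependency-preserving

Lossless test: (A1, A2, A5)⁺ = {A1, A2, A4, A5}, which contains all of one fragment — lossless.
Dependency preservation: A2, A3, A4 → A1 is not contained in any single fragment, but the restricted closure of its left-hand side across the fragments still reaches the right-hand side; the remaining FDs each lie inside some fragment. All dependencies are preserved.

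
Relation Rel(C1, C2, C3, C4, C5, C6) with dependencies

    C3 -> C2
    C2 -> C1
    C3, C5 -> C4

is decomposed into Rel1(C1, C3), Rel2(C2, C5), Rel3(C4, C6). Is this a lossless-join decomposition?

No

Chase test. Columns are C1, C2, C3, C4, C5, C6; row i has aⱼ where attribute j ∈ Reli, else bᵢⱼ.
Initial tableau (one row per fragment):
  row 1: a1 b12 a3 b14 b15 b16
  row 2: b21 a2 b23 b24 a5 b26
  row 3: b31 b32 b33 a4 b35 a6
No row becomes fully distinguished — the join is lossy.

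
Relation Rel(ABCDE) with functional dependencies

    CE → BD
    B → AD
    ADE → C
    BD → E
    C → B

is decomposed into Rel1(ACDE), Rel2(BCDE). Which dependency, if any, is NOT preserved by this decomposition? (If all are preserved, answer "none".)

none

CE → BD lies within Rel2.
B → AD: restricted closure across fragments reaches AD.
ADE → C lies within Rel1.
BD → E lies within Rel2.
C → B lies within Rel2.
Every dependency is enforceable on the fragments, so the decomposition is dependency-preserving.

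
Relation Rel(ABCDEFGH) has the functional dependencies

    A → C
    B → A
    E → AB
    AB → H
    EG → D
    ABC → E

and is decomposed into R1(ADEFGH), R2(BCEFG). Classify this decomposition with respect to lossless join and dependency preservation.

lossless but not dependency-preserving

Lossless test: (EFG)⁺ = {ABCDEFGH}, which contains all of one fragment — lossless.
Dependency preservation: the restricted closure of {A} across the fragments never reaches {C}, so A → C cannot be enforced without a join — not preserved.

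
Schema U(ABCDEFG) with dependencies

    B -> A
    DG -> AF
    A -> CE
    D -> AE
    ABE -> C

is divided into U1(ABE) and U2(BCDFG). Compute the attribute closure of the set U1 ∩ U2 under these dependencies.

ABCE

U1 ∩ U2 = {B}.
B → A applies, adding A
A → CE applies, adding CE
Closure: {ABCE}.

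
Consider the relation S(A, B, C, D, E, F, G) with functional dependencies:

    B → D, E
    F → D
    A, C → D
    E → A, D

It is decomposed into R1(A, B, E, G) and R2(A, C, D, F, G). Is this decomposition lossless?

No

Common attributes: R1 ∩ R2 = {A, G}.
No dependency enlarges {A, G}, so (A, G)⁺ = {A, G}.
The closure contains neither all of R1 = {A, B, E, G} nor all of R2 = {A, C, D, F, G}, so the common attributes are not a superkey of either fragment. The join is lossy.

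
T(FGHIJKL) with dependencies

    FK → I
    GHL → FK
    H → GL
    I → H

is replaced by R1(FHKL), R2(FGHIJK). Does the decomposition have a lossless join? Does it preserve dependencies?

Lossless test: (FHK)⁺ = {FGHIKL}, which contains all of one fragment — lossless.
Dependency preservation: GHL → FK; H → GL are not contained in any single fragment, but the restricted closure of each left-hand side across the fragments still reaches the right-hand side; the remaining FDs each lie inside some fragment. All dependencies are preserved.

lossless and dependency-preserving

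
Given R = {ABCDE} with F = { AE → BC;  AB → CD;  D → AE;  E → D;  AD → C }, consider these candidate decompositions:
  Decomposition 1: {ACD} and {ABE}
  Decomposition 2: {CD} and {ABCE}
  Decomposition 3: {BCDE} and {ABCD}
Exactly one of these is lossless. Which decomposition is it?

Decomposition 1: common = {A}, closure = {A} → lossy.
Decomposition 2: common = {C}, closure = {C} → lossy.
Decomposition 3: common = {BCD}, closure = {ABCDE} → lossless.

Decomposition 3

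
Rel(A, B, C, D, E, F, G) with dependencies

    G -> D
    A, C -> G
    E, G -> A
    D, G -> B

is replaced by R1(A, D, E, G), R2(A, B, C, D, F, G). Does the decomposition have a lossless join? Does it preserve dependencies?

Lossless test: (A, D, G)⁺ = {A, B, D, G}, which is a superkey of neither fragment — lossy.
Dependency preservation: every FD's attributes lie within a single fragment, so each can be enforced locally — preserved.

lossy but dependency-preserving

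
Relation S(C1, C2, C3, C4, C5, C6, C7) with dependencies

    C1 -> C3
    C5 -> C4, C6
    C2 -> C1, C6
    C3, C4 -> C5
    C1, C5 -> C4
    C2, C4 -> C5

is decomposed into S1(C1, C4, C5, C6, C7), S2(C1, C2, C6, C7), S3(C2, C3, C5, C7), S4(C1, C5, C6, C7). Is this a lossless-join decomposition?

Yes

Chase test. Columns are C1, C2, C3, C4, C5, C6, C7; row i has aⱼ where attribute j ∈ Si, else bᵢⱼ.
Initial tableau (one row per fragment):
  row 1: a1 b12 b13 a4 a5 a6 a7
  row 2: a1 a2 b23 b24 b25 a6 a7
  row 3: b31 a2 a3 b34 a5 b36 a7
  row 4: a1 b42 b43 b44 a5 a6 a7
Rows 1 and 2 agree on C1; apply C1→C3 and equate their C3 entries.
Rows 1 and 4 agree on C1; apply C1→C3 and equate their C3 entries.
Rows 1 and 3 agree on C5; apply C5→C4, C6 and equate their C4, C6 entries.
Rows 1 and 4 agree on C5; apply C5→C4, C6 and equate their C4, C6 entries.
Rows 2 and 3 agree on C2; apply C2→C1, C6 and equate their C1, C6 entries.
Rows 1 and 3 agree on C1; apply C1→C3 and equate their C3 entries.
Row 3 is now all distinguished symbols — the join is lossless.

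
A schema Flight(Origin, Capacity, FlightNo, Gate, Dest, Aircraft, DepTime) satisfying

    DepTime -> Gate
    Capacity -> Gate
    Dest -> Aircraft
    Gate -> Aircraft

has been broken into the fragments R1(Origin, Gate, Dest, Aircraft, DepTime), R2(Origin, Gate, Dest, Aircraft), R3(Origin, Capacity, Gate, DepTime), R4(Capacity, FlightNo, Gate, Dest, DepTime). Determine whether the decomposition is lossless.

Chase test. Columns are Origin, Capacity, FlightNo, Gate, Dest, Aircraft, DepTime; row i has aⱼ where attribute j ∈ Ri, else bᵢⱼ.
Initial tableau (one row per fragment):
  row 1: a1 b12 b13 a4 a5 a6 a7
  row 2: a1 b22 b23 a4 a5 a6 b27
  row 3: a1 a2 b33 a4 b35 b36 a7
  row 4: b41 a2 a3 a4 a5 b46 a7
Rows 1 and 4 agree on Dest; apply Dest→Aircraft and equate their Aircraft entries.
Rows 1 and 3 agree on Gate; apply Gate→Aircraft and equate their Aircraft entries.
No row becomes fully distinguished — the join is lossy.

No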